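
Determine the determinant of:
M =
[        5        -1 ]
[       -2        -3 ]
det(M) = -17

For a 2×2 matrix [[a, b], [c, d]], det = a*d - b*c.
det(M) = (5)*(-3) - (-1)*(-2) = -15 - 2 = -17.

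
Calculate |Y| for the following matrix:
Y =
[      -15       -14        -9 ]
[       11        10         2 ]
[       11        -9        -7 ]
det(Y) = 1275

Expand along row 0 (cofactor expansion): det(Y) = a*(e*i - f*h) - b*(d*i - f*g) + c*(d*h - e*g), where the 3×3 is [[a, b, c], [d, e, f], [g, h, i]].
Minor M_00 = (10)*(-7) - (2)*(-9) = -70 + 18 = -52.
Minor M_01 = (11)*(-7) - (2)*(11) = -77 - 22 = -99.
Minor M_02 = (11)*(-9) - (10)*(11) = -99 - 110 = -209.
det(Y) = (-15)*(-52) - (-14)*(-99) + (-9)*(-209) = 780 - 1386 + 1881 = 1275.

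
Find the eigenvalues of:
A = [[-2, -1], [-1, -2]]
λ = -3, -1

Solve det(A - λI) = 0. For a 2×2 matrix this is λ² - (trace)λ + det = 0.
trace(A) = -2 - 2 = -4.
det(A) = (-2)*(-2) - (-1)*(-1) = 4 - 1 = 3.
Characteristic equation: λ² - (-4)λ + (3) = 0.
Discriminant: (-4)² - 4*(3) = 16 - 12 = 4.
Roots: λ = (-4 ± √4) / 2 = -3, -1.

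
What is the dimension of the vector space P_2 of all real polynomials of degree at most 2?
Dimension = 3

A polynomial of degree at most 2 can be written as a₀ + a₁x + a₂x², with 3 free coefficients a₀, a₁, a₂.
The set {1, x, x²} is a basis: it spans P_2 (every such polynomial is a linear combination of these) and is linearly independent (a polynomial is zero iff all its coefficients are zero).
Therefore dim(P_2) = 2 + 1 = 3.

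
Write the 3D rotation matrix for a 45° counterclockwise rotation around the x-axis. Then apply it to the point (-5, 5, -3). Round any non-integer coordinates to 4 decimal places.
R = [[1, 0, 0], [0, √2/2, -√2/2], [0, √2/2, √2/2]]; R·(-5, 5, -3) = (-5.0000, 5.6569, 1.4142)

Rotation matrix for 45° around x-axis:
cos(45°) = √2/2, sin(45°) = √2/2
R = [[1, 0, 0], [0, √2/2, -√2/2], [0, √2/2, √2/2]]
Apply to (-5, 5, -3): R·[-5, 5, -3]ᵀ = (-5.0000, 5.6569, 1.4142)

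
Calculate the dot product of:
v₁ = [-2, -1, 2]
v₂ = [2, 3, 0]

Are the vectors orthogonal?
-7, No

The dot product is the sum of products of corresponding components.
v₁·v₂ = (-2)*(2) + (-1)*(3) + (2)*(0) = -4 - 3 + 0 = -7.
Two vectors are orthogonal iff their dot product is 0; here the dot product is -7, so the vectors are not orthogonal.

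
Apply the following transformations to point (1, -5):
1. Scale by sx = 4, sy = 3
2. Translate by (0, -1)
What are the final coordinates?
(4, -16)

Step 1: Scale (1, -5) by (sx, sy) = (4, 3) → (4, -15)
Step 2: Translate by (0, -1) → (4, -16)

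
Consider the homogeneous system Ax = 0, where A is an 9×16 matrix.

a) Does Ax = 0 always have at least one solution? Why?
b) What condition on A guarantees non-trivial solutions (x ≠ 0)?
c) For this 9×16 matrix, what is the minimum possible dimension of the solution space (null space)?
a) Yes, x = 0 is always a solution. b) When A has linearly dependent columns (rank < n). c) Minimum nullity = 7.

a) x = 0 satisfies A·0 = 0, so the zero vector is always a solution.
b) Non-trivial solutions exist iff the columns of A are linearly dependent, equivalently rank(A) < n (the number of columns).
c) By rank-nullity, rank(A) + nullity(A) = n = 16. Since A has only 9 rows, rank(A) ≤ 9, so nullity(A) ≥ 16 - 9 = 7.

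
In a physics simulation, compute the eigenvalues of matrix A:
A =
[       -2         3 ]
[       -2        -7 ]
λ = -5, -4

Solve det(A - λI) = 0. For a 2×2 matrix the characteristic equation is λ² - (trace)λ + det = 0.
trace(A) = a + d = -2 - 7 = -9.
det(A) = a*d - b*c = (-2)*(-7) - (3)*(-2) = 14 + 6 = 20.
Characteristic equation: λ² - (-9)λ + (20) = 0.
Discriminant = (-9)² - 4*(20) = 81 - 80 = 1.
λ = (-9 ± √1) / 2 = (-9 ± 1) / 2 = -5, -4.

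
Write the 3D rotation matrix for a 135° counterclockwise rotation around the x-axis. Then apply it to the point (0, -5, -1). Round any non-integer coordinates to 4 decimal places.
R = [[1, 0, 0], [0, -√2/2, -√2/2], [0, √2/2, -√2/2]]; R·(0, -5, -1) = (0.0000, 4.2426, -2.8284)

Rotation matrix for 135° around x-axis:
cos(135°) = -√2/2, sin(135°) = √2/2
R = [[1, 0, 0], [0, -√2/2, -√2/2], [0, √2/2, -√2/2]]
Apply to (0, -5, -1): R·[0, -5, -1]ᵀ = (0.0000, 4.2426, -2.8284)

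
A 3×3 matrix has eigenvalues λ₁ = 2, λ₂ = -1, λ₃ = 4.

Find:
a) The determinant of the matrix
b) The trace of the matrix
det = -8, trace = 5

Two standard eigenvalue identities:
- det(A) equals the product of the eigenvalues (counted with multiplicity).
- trace(A) equals the sum of the eigenvalues.
det(A) = (2)*(-1)*(4) = -8.
trace(A) = 2 - 1 + 4 = 5.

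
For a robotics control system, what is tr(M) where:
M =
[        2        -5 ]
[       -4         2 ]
tr(M) = 2 + 2 = 4

The trace of a square matrix is the sum of its diagonal entries.
Diagonal entries of M: M[0][0] = 2, M[1][1] = 2.
tr(M) = 2 + 2 = 4.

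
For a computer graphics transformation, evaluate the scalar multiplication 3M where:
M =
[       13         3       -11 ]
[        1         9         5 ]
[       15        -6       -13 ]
3M =
[       39         9       -33 ]
[        3        27        15 ]
[       45       -18       -39 ]

Scalar multiplication is elementwise: (3M)[i][j] = 3 * M[i][j].
  (3M)[0][0] = 3 * (13) = 39
  (3M)[0][1] = 3 * (3) = 9
  (3M)[0][2] = 3 * (-11) = -33
  (3M)[1][0] = 3 * (1) = 3
  (3M)[1][1] = 3 * (9) = 27
  (3M)[1][2] = 3 * (5) = 15
  (3M)[2][0] = 3 * (15) = 45
  (3M)[2][1] = 3 * (-6) = -18
  (3M)[2][2] = 3 * (-13) = -39
3M =
[       39         9       -33 ]
[        3        27        15 ]
[       45       -18       -39 ]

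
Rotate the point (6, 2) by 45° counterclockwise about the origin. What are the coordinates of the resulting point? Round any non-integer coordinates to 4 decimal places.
(2.8284, 5.6569)

Rotation matrix R(θ) = [[cos θ, -sin θ], [sin θ, cos θ]]; for θ = 45°:
R = [[√2/2, -√2/2], [√2/2, √2/2]]
Result: R × [6, 2]ᵀ = [√2/2·6 + (-√2/2)·2, √2/2·6 + (√2/2)·2]ᵀ = (2.8284, 5.6569)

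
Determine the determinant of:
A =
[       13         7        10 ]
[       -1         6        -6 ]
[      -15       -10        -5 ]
det(A) = 425

Expand along row 0 (cofactor expansion): det(A) = a*(e*i - f*h) - b*(d*i - f*g) + c*(d*h - e*g), where the 3×3 is [[a, b, c], [d, e, f], [g, h, i]].
Minor M_00 = (6)*(-5) - (-6)*(-10) = -30 - 60 = -90.
Minor M_01 = (-1)*(-5) - (-6)*(-15) = 5 - 90 = -85.
Minor M_02 = (-1)*(-10) - (6)*(-15) = 10 + 90 = 100.
det(A) = (13)*(-90) - (7)*(-85) + (10)*(100) = -1170 + 595 + 1000 = 425.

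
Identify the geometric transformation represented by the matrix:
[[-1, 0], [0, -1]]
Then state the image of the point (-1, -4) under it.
rotation by 180° (or reflection through origin); image of (-1, -4) is (1, 4)

This matches the form [[cos θ, -sin θ], [sin θ, cos θ]] of a rotation matrix; reading off cos θ and sin θ gives the angle.
The matrix [[-1, 0], [0, -1]] represents: rotation by 180° (or reflection through origin).
Applying it to (-1, -4): [-1·-1 + 0·-4, 0·-1 + -1·-4] = (1, 4).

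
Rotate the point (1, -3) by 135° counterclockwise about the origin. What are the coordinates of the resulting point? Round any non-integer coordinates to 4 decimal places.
(1.4142, 2.8284)

Rotation matrix R(θ) = [[cos θ, -sin θ], [sin θ, cos θ]]; for θ = 135°:
R = [[-√2/2, -√2/2], [√2/2, -√2/2]]
Result: R × [1, -3]ᵀ = [-√2/2·1 + (-√2/2)·-3, √2/2·1 + (-√2/2)·-3]ᵀ = (1.4142, 2.8284)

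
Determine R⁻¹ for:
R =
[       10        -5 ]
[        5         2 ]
det(R) = 45
R⁻¹ =
[     2/45       1/9 ]
[     -1/9       2/9 ]

For a 2×2 matrix R = [[a, b], [c, d]] with det(R) ≠ 0, R⁻¹ = (1/det(R)) * [[d, -b], [-c, a]].
det(R) = (10)*(2) - (-5)*(5) = 20 + 25 = 45.
R⁻¹ = (1/45) * [[2, 5], [-5, 10]].
Dividing each entry by 45 and reducing:
R⁻¹ =
[     2/45       1/9 ]
[     -1/9       2/9 ]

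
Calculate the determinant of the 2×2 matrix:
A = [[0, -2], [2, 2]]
4

For A = [[a, b], [c, d]], det(A) = a*d - b*c.
det(A) = (0)*(2) - (-2)*(2) = 0 - -4 = 4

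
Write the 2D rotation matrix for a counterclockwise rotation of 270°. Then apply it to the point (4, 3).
R = [[0, 1], [-1, 0]]; R·(4, 3) = (3, -4)

Rotation matrix formula: R(θ) = [[cos θ, -sin θ], [sin θ, cos θ]]
For θ = 270°:
cos(270°) = 0
sin(270°) = -1
R = [[0, 1], [-1, 0]]
Apply to (4, 3): [0·4 + (1)·3, -1·4 + 0·3] = (3, -4)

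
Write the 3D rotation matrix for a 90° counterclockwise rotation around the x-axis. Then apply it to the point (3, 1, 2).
R = [[1, 0, 0], [0, 0, -1], [0, 1, 0]]; R·(3, 1, 2) = (3, -2, 1)

Rotation matrix for 90° around x-axis:
cos(90°) = 0, sin(90°) = 1
R = [[1, 0, 0], [0, 0, -1], [0, 1, 0]]
Apply to (3, 1, 2): R·[3, 1, 2]ᵀ = (3, -2, 1)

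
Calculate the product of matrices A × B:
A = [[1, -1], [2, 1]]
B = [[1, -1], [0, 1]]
[[1, -2], [2, -1]]

Matrix multiplication:
C[0][0] = 1×1 + -1×0 = 1
C[0][1] = 1×-1 + -1×1 = -2
C[1][0] = 2×1 + 1×0 = 2
C[1][1] = 2×-1 + 1×1 = -1
Result: [[1, -2], [2, -1]]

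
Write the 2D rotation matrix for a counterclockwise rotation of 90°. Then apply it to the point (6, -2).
R = [[0, -1], [1, 0]]; R·(6, -2) = (2, 6)

Rotation matrix formula: R(θ) = [[cos θ, -sin θ], [sin θ, cos θ]]
For θ = 90°:
cos(90°) = 0
sin(90°) = 1
R = [[0, -1], [1, 0]]
Apply to (6, -2): [0·6 + (-1)·-2, 1·6 + 0·-2] = (2, 6)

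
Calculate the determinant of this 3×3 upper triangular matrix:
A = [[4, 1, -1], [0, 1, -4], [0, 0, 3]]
12

The determinant of a triangular matrix is the product of its diagonal entries (the off-diagonal entries above the diagonal do not affect it).
det(A) = (4) * (1) * (3) = 12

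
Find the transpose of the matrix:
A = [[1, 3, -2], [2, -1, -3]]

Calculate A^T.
[[1, 2], [3, -1], [-2, -3]]

The transpose sends entry (i,j) to (j,i); rows become columns.
Row 0 of A: [1, 3, -2] -> column 0 of A^T.
Row 1 of A: [2, -1, -3] -> column 1 of A^T.
A^T = [[1, 2], [3, -1], [-2, -3]]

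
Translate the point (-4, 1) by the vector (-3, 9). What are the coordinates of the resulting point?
(-7, 10)

Translation by (-3, 9):
x' = -4 + -3 = -7
y' = 1 + 9 = 10
Homogeneous matrix: [[1, 0, -3], [0, 1, 9], [0, 0, 1]]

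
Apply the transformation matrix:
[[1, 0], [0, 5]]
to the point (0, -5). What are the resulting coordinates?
(0, -25)

Matrix multiplication:
[[1, 0], [0, 5]] × [0, -5]ᵀ
= [1×0 + 0×-5, 0×0 + 5×-5]ᵀ
= [0.0000, -25.0000]ᵀ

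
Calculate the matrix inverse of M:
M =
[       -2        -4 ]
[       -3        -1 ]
det(M) = -10
M⁻¹ =
[     1/10      -2/5 ]
[    -3/10       1/5 ]

For a 2×2 matrix M = [[a, b], [c, d]] with det(M) ≠ 0, M⁻¹ = (1/det(M)) * [[d, -b], [-c, a]].
det(M) = (-2)*(-1) - (-4)*(-3) = 2 - 12 = -10.
M⁻¹ = (1/-10) * [[-1, 4], [3, -2]].
Dividing each entry by -10 and reducing:
M⁻¹ =
[     1/10      -2/5 ]
[    -3/10       1/5 ]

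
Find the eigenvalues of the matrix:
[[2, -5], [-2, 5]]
λ = 0 and λ = 7

Characteristic equation: det(A - λI) = 0
λ² - (trace)λ + (det) = 0
λ² - (7)λ + (0) = 0
λ² - 7λ + 0 = 0
Solving: λ = 0, 7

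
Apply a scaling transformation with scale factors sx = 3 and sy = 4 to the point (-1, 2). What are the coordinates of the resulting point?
(-3, 8)

Scaling matrix:
[[3, 0], [0, 4]]
Result: (-1 × 3, 2 × 4) = (-3, 8)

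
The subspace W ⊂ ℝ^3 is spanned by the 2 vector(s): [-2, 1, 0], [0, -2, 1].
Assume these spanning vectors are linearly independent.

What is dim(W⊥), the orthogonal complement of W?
dim(W⊥) = 1

For any subspace W of ℝ^n, dim(W) + dim(W⊥) = n (the whole-space dimension).
Here the given 2 vectors are linearly independent, so dim(W) = 2.
Thus dim(W⊥) = n - dim(W) = 3 - 2 = 1.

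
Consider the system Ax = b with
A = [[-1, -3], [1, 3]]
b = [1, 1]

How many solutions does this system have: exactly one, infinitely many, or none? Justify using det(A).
No solution

det(A) = (-1)*(3) - (-3)*(1) = 0, so A is singular.
The column space of A is span(column 1) = span([-1, 1]).
b = [1, 1] is not a scalar multiple of column 1, so b ∉ column space and the system is inconsistent — no solution.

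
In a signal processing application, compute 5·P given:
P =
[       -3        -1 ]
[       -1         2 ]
5P =
[      -15        -5 ]
[       -5        10 ]

Scalar multiplication is elementwise: (5P)[i][j] = 5 * P[i][j].
  (5P)[0][0] = 5 * (-3) = -15
  (5P)[0][1] = 5 * (-1) = -5
  (5P)[1][0] = 5 * (-1) = -5
  (5P)[1][1] = 5 * (2) = 10
5P =
[      -15        -5 ]
[       -5        10 ]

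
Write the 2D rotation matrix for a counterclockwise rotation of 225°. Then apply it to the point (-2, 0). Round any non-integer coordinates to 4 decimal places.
R = [[-√2/2, √2/2], [-√2/2, -√2/2]]; R·(-2, 0) = (1.4142, 1.4142)

Rotation matrix formula: R(θ) = [[cos θ, -sin θ], [sin θ, cos θ]]
For θ = 225°:
cos(225°) = -√2/2
sin(225°) = -√2/2
R = [[-√2/2, √2/2], [-√2/2, -√2/2]]
Apply to (-2, 0): [-√2/2·-2 + (√2/2)·0, -√2/2·-2 + -√2/2·0] = (1.4142, 1.4142)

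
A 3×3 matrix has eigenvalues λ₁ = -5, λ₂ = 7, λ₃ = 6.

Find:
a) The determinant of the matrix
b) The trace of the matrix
det = -210, trace = 8

Two standard eigenvalue identities:
- det(A) equals the product of the eigenvalues (counted with multiplicity).
- trace(A) equals the sum of the eigenvalues.
det(A) = (-5)*(7)*(6) = -210.
trace(A) = -5 + 7 + 6 = 8.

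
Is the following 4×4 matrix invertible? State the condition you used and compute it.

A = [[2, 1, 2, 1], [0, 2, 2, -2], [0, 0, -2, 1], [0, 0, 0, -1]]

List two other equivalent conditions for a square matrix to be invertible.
Yes, invertible; det(A) = 8 ≠ 0. Equivalent conditions: rank(A) = 4; Ax = 0 has only the trivial solution; 0 is not an eigenvalue; the columns of A are linearly independent.

To check invertibility, compute det(A).
The given matrix is triangular, so det(A) equals the product of its diagonal entries = 8 ≠ 0.
Since det(A) ≠ 0, A is invertible.
Equivalent conditions for a square matrix A to be invertible:
- rank(A) = 4 (full rank).
- The homogeneous system Ax = 0 has only the trivial solution x = 0.
- 0 is not an eigenvalue of A.
- The columns (equivalently rows) of A are linearly independent.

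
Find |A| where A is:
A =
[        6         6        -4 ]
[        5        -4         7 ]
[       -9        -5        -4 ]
det(A) = 292

Expand along row 0 (cofactor expansion): det(A) = a*(e*i - f*h) - b*(d*i - f*g) + c*(d*h - e*g), where the 3×3 is [[a, b, c], [d, e, f], [g, h, i]].
Minor M_00 = (-4)*(-4) - (7)*(-5) = 16 + 35 = 51.
Minor M_01 = (5)*(-4) - (7)*(-9) = -20 + 63 = 43.
Minor M_02 = (5)*(-5) - (-4)*(-9) = -25 - 36 = -61.
det(A) = (6)*(51) - (6)*(43) + (-4)*(-61) = 306 - 258 + 244 = 292.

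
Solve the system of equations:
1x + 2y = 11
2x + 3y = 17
x = 1, y = 5

Use elimination (row reduction):
Equation 1: 1x + 2y = 11.
Equation 2: 2x + 3y = 17.
Multiply Eq1 by 2 and Eq2 by 1: 2x + 4y = 22;  2x + 3y = 17.
Subtract: (-1)y = -5, so y = 5.
Back-substitute into Eq1: 1x + 2*(5) = 11, so x = 1.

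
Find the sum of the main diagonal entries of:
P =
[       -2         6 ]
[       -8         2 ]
tr(P) = -2 + 2 = 0

The trace of a square matrix is the sum of its diagonal entries.
Diagonal entries of P: P[0][0] = -2, P[1][1] = 2.
tr(P) = -2 + 2 = 0.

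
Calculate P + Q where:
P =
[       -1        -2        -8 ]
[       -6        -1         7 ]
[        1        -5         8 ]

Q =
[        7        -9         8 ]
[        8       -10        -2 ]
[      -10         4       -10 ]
P + Q =
[        6       -11         0 ]
[        2       -11         5 ]
[       -9        -1        -2 ]

Matrix addition is elementwise: (P+Q)[i][j] = P[i][j] + Q[i][j].
  (P+Q)[0][0] = (-1) + (7) = 6
  (P+Q)[0][1] = (-2) + (-9) = -11
  (P+Q)[0][2] = (-8) + (8) = 0
  (P+Q)[1][0] = (-6) + (8) = 2
  (P+Q)[1][1] = (-1) + (-10) = -11
  (P+Q)[1][2] = (7) + (-2) = 5
  (P+Q)[2][0] = (1) + (-10) = -9
  (P+Q)[2][1] = (-5) + (4) = -1
  (P+Q)[2][2] = (8) + (-10) = -2
P + Q =
[        6       -11         0 ]
[        2       -11         5 ]
[       -9        -1        -2 ]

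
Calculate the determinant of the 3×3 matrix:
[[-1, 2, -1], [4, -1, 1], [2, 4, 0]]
-10

Expansion along first row:
det = -1·det([[-1,1],[4,0]]) - 2·det([[4,1],[2,0]]) + -1·det([[4,-1],[2,4]])
    = -1·(-1·0 - 1·4) - 2·(4·0 - 1·2) + -1·(4·4 - -1·2)
    = -1·-4 - 2·-2 + -1·18
    = 4 + 4 + -18 = -10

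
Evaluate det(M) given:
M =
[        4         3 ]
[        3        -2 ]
det(M) = -17

For a 2×2 matrix [[a, b], [c, d]], det = a*d - b*c.
det(M) = (4)*(-2) - (3)*(3) = -8 - 9 = -17.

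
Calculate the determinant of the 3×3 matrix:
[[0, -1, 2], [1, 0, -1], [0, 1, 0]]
2

Expansion along first row:
det = 0·det([[0,-1],[1,0]]) - -1·det([[1,-1],[0,0]]) + 2·det([[1,0],[0,1]])
    = 0·(0·0 - -1·1) - -1·(1·0 - -1·0) + 2·(1·1 - 0·0)
    = 0·1 - -1·0 + 2·1
    = 0 + 0 + 2 = 2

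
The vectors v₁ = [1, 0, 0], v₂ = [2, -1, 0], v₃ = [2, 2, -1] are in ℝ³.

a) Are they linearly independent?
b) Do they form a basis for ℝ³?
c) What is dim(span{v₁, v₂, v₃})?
Yes independent, yes basis, dim = 3

Stack v₁, v₂, v₃ as rows of a 3×3 matrix.
[[1, 0, 0]; [2, -1, 0]; [2, 2, -1]] is already lower triangular with nonzero diagonal entries (1, -1, -1), so its determinant is the product of the diagonal entries, det = (1)·(-1)·(-1) = 1 ≠ 0, and the rows are linearly independent.
Three linearly independent vectors in ℝ³ form a basis for ℝ³, so dim(span{v₁,v₂,v₃}) = 3.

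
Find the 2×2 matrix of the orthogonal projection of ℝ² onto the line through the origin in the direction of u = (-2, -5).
[[4/29, 10/29], [10/29, 25/29]]

The orthogonal projection onto the line spanned by a nonzero vector u = (a, b) has matrix P = (u uᵀ) / (uᵀ u) = (1/(a² + b²)) · [[a², ab], [ab, b²]].
Here u = (-2, -5), so a² + b² = 4 + 25 = 29.
P = (1/29) · [[4, 10], [10, 25]] = [[4/29, 10/29], [10/29, 25/29]].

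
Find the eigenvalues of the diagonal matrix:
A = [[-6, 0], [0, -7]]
λ₁ = -6, λ₂ = -7

The characteristic polynomial of A is det(A - λI) = (-6 - λ)(-7 - λ) = 0.
The roots are λ = -6 and λ = -7, so the eigenvalues are the diagonal entries.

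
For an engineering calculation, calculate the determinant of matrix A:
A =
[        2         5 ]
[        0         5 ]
det(A) = 10

For a 2×2 matrix [[a, b], [c, d]], det = a*d - b*c.
det(A) = (2)*(5) - (5)*(0) = 10 - 0 = 10.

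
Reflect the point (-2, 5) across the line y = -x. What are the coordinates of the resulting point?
(-5, 2)

Reflection across line y = -x: (-2, 5) → (-5, 2)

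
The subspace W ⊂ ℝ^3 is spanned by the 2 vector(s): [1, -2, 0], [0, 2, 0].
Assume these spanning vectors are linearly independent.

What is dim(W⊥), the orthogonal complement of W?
dim(W⊥) = 1

For any subspace W of ℝ^n, dim(W) + dim(W⊥) = n (the whole-space dimension).
Here the given 2 vectors are linearly independent, so dim(W) = 2.
Thus dim(W⊥) = n - dim(W) = 3 - 2 = 1.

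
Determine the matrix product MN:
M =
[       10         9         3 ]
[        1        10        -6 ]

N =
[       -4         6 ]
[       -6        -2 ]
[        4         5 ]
MN =
[      -82        57 ]
[      -88       -44 ]

Matrix multiplication: (MN)[i][j] = sum over k of M[i][k] * N[k][j].
  (MN)[0][0] = (10)*(-4) + (9)*(-6) + (3)*(4) = -82
  (MN)[0][1] = (10)*(6) + (9)*(-2) + (3)*(5) = 57
  (MN)[1][0] = (1)*(-4) + (10)*(-6) + (-6)*(4) = -88
  (MN)[1][1] = (1)*(6) + (10)*(-2) + (-6)*(5) = -44
MN =
[      -82        57 ]
[      -88       -44 ]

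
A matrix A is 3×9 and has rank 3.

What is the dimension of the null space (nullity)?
6

The rank-nullity theorem for an m×n matrix states:
rank(A) + nullity(A) = n (the number of columns).
Here n = 9 and rank(A) = 3, so nullity(A) = 9 - 3 = 6.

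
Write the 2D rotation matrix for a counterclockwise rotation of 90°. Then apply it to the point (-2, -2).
R = [[0, -1], [1, 0]]; R·(-2, -2) = (2, -2)

Rotation matrix formula: R(θ) = [[cos θ, -sin θ], [sin θ, cos θ]]
For θ = 90°:
cos(90°) = 0
sin(90°) = 1
R = [[0, -1], [1, 0]]
Apply to (-2, -2): [0·-2 + (-1)·-2, 1·-2 + 0·-2] = (2, -2)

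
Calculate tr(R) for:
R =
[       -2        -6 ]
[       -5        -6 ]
tr(R) = -2 - 6 = -8

The trace of a square matrix is the sum of its diagonal entries.
Diagonal entries of R: R[0][0] = -2, R[1][1] = -6.
tr(R) = -2 - 6 = -8.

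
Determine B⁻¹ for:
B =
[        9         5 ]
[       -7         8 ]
det(B) = 107
B⁻¹ =
[    8/107    -5/107 ]
[    7/107     9/107 ]

For a 2×2 matrix B = [[a, b], [c, d]] with det(B) ≠ 0, B⁻¹ = (1/det(B)) * [[d, -b], [-c, a]].
det(B) = (9)*(8) - (5)*(-7) = 72 + 35 = 107.
B⁻¹ = (1/107) * [[8, -5], [7, 9]].
Dividing each entry by 107 and reducing:
B⁻¹ =
[    8/107    -5/107 ]
[    7/107     9/107 ]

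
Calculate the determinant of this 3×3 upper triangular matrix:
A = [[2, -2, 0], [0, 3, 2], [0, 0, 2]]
12

The determinant of a triangular matrix is the product of its diagonal entries (the off-diagonal entries above the diagonal do not affect it).
det(A) = (2) * (3) * (2) = 12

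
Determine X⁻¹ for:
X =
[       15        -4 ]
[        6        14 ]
det(X) = 234
X⁻¹ =
[    7/117     2/117 ]
[    -1/39      5/78 ]

For a 2×2 matrix X = [[a, b], [c, d]] with det(X) ≠ 0, X⁻¹ = (1/det(X)) * [[d, -b], [-c, a]].
det(X) = (15)*(14) - (-4)*(6) = 210 + 24 = 234.
X⁻¹ = (1/234) * [[14, 4], [-6, 15]].
Dividing each entry by 234 and reducing:
X⁻¹ =
[    7/117     2/117 ]
[    -1/39      5/78 ]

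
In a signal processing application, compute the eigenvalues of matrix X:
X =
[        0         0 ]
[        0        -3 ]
λ = -3, 0

Solve det(X - λI) = 0. For a 2×2 matrix the characteristic equation is λ² - (trace)λ + det = 0.
trace(X) = a + d = 0 - 3 = -3.
det(X) = a*d - b*c = (0)*(-3) - (0)*(0) = 0 - 0 = 0.
Characteristic equation: λ² - (-3)λ + (0) = 0.
Discriminant = (-3)² - 4*(0) = 9 - 0 = 9.
λ = (-3 ± √9) / 2 = (-3 ± 3) / 2 = -3, 0.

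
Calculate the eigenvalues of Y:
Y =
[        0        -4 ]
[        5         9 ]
λ = 4, 5

Solve det(Y - λI) = 0. For a 2×2 matrix the characteristic equation is λ² - (trace)λ + det = 0.
trace(Y) = a + d = 0 + 9 = 9.
det(Y) = a*d - b*c = (0)*(9) - (-4)*(5) = 0 + 20 = 20.
Characteristic equation: λ² - (9)λ + (20) = 0.
Discriminant = (9)² - 4*(20) = 81 - 80 = 1.
λ = (9 ± √1) / 2 = (9 ± 1) / 2 = 4, 5.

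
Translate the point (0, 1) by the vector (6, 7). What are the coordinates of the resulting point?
(6, 8)

Translation by (6, 7):
x' = 0 + 6 = 6
y' = 1 + 7 = 8
Homogeneous matrix: [[1, 0, 6], [0, 1, 7], [0, 0, 1]]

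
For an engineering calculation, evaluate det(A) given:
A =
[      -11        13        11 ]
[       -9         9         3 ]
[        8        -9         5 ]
det(A) = 204

Expand along row 0 (cofactor expansion): det(A) = a*(e*i - f*h) - b*(d*i - f*g) + c*(d*h - e*g), where the 3×3 is [[a, b, c], [d, e, f], [g, h, i]].
Minor M_00 = (9)*(5) - (3)*(-9) = 45 + 27 = 72.
Minor M_01 = (-9)*(5) - (3)*(8) = -45 - 24 = -69.
Minor M_02 = (-9)*(-9) - (9)*(8) = 81 - 72 = 9.
det(A) = (-11)*(72) - (13)*(-69) + (11)*(9) = -792 + 897 + 99 = 204.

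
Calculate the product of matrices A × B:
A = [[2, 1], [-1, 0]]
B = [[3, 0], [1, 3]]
[[7, 3], [-3, 0]]

Matrix multiplication:
C[0][0] = 2×3 + 1×1 = 7
C[0][1] = 2×0 + 1×3 = 3
C[1][0] = -1×3 + 0×1 = -3
C[1][1] = -1×0 + 0×3 = 0
Result: [[7, 3], [-3, 0]]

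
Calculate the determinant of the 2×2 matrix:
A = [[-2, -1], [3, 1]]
1

For A = [[a, b], [c, d]], det(A) = a*d - b*c.
det(A) = (-2)*(1) - (-1)*(3) = -2 - -3 = 1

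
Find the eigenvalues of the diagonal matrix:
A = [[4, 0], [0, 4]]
λ₁ = 4, λ₂ = 4

The characteristic polynomial of A is det(A - λI) = (4 - λ)(4 - λ) = 0.
The roots are λ = 4 and λ = 4, so the eigenvalues are the diagonal entries.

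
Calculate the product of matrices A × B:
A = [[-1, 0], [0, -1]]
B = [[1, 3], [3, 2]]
[[-1, -3], [-3, -2]]

Matrix multiplication:
C[0][0] = -1×1 + 0×3 = -1
C[0][1] = -1×3 + 0×2 = -3
C[1][0] = 0×1 + -1×3 = -3
C[1][1] = 0×3 + -1×2 = -2
Result: [[-1, -3], [-3, -2]]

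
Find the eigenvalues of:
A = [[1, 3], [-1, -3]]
λ = -2, 0

Solve det(A - λI) = 0. For a 2×2 matrix this is λ² - (trace)λ + det = 0.
trace(A) = 1 - 3 = -2.
det(A) = (1)*(-3) - (3)*(-1) = -3 + 3 = 0.
Characteristic equation: λ² - (-2)λ + (0) = 0.
Discriminant: (-2)² - 4*(0) = 4 - 0 = 4.
Roots: λ = (-2 ± √4) / 2 = -2, 0.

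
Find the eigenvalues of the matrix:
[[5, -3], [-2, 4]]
λ = 2 and λ = 7

Characteristic equation: det(A - λI) = 0
λ² - (trace)λ + (det) = 0
λ² - (9)λ + (14) = 0
λ² - 9λ + 14 = 0
Solving: λ = 2, 7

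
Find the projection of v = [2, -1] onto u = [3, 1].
[3/2, 1/2]

The projection of v onto u is proj_u(v) = ((v·u) / (u·u)) · u.
v·u = (2)*(3) + (-1)*(1) = 5.
u·u = (3)*(3) + (1)*(1) = 10.
coefficient = 5 / 10 = 1/2.
proj_u(v) = 1/2 · [3, 1] = [3/2, 1/2].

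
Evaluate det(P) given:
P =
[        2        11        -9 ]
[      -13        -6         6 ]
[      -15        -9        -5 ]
det(P) = -1780

Expand along row 0 (cofactor expansion): det(P) = a*(e*i - f*h) - b*(d*i - f*g) + c*(d*h - e*g), where the 3×3 is [[a, b, c], [d, e, f], [g, h, i]].
Minor M_00 = (-6)*(-5) - (6)*(-9) = 30 + 54 = 84.
Minor M_01 = (-13)*(-5) - (6)*(-15) = 65 + 90 = 155.
Minor M_02 = (-13)*(-9) - (-6)*(-15) = 117 - 90 = 27.
det(P) = (2)*(84) - (11)*(155) + (-9)*(27) = 168 - 1705 - 243 = -1780.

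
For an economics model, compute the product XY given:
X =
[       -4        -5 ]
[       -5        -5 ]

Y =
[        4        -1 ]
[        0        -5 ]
XY =
[      -16        29 ]
[      -20        30 ]

Matrix multiplication: (XY)[i][j] = sum over k of X[i][k] * Y[k][j].
  (XY)[0][0] = (-4)*(4) + (-5)*(0) = -16
  (XY)[0][1] = (-4)*(-1) + (-5)*(-5) = 29
  (XY)[1][0] = (-5)*(4) + (-5)*(0) = -20
  (XY)[1][1] = (-5)*(-1) + (-5)*(-5) = 30
XY =
[      -16        29 ]
[      -20        30 ]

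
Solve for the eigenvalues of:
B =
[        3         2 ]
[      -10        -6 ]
λ = -2, -1

Solve det(B - λI) = 0. For a 2×2 matrix the characteristic equation is λ² - (trace)λ + det = 0.
trace(B) = a + d = 3 - 6 = -3.
det(B) = a*d - b*c = (3)*(-6) - (2)*(-10) = -18 + 20 = 2.
Characteristic equation: λ² - (-3)λ + (2) = 0.
Discriminant = (-3)² - 4*(2) = 9 - 8 = 1.
λ = (-3 ± √1) / 2 = (-3 ± 1) / 2 = -2, -1.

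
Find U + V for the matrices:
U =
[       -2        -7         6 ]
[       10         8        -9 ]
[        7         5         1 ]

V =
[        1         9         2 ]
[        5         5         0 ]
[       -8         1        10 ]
U + V =
[       -1         2         8 ]
[       15        13        -9 ]
[       -1         6        11 ]

Matrix addition is elementwise: (U+V)[i][j] = U[i][j] + V[i][j].
  (U+V)[0][0] = (-2) + (1) = -1
  (U+V)[0][1] = (-7) + (9) = 2
  (U+V)[0][2] = (6) + (2) = 8
  (U+V)[1][0] = (10) + (5) = 15
  (U+V)[1][1] = (8) + (5) = 13
  (U+V)[1][2] = (-9) + (0) = -9
  (U+V)[2][0] = (7) + (-8) = -1
  (U+V)[2][1] = (5) + (1) = 6
  (U+V)[2][2] = (1) + (10) = 11
U + V =
[       -1         2         8 ]
[       15        13        -9 ]
[       -1         6        11 ]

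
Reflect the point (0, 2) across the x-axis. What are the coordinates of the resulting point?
(0, -2)

Reflection across x-axis: (0, 2) → (0, -2)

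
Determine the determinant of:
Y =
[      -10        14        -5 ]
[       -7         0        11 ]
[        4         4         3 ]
det(Y) = 1490

Expand along row 0 (cofactor expansion): det(Y) = a*(e*i - f*h) - b*(d*i - f*g) + c*(d*h - e*g), where the 3×3 is [[a, b, c], [d, e, f], [g, h, i]].
Minor M_00 = (0)*(3) - (11)*(4) = 0 - 44 = -44.
Minor M_01 = (-7)*(3) - (11)*(4) = -21 - 44 = -65.
Minor M_02 = (-7)*(4) - (0)*(4) = -28 - 0 = -28.
det(Y) = (-10)*(-44) - (14)*(-65) + (-5)*(-28) = 440 + 910 + 140 = 1490.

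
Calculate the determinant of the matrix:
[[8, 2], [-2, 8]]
68

For a 2×2 matrix [[a, b], [c, d]], det = ad - bc
det = (8)(8) - (2)(-2) = 64 - -4 = 68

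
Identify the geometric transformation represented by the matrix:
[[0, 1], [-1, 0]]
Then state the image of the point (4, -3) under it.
rotation by 90° clockwise (i.e., 270° counterclockwise); image of (4, -3) is (-3, -4)

This matches the form [[cos θ, -sin θ], [sin θ, cos θ]] of a rotation matrix; reading off cos θ and sin θ gives the angle.
The matrix [[0, 1], [-1, 0]] represents: rotation by 90° clockwise (i.e., 270° counterclockwise).
Applying it to (4, -3): [0·4 + 1·-3, -1·4 + 0·-3] = (-3, -4).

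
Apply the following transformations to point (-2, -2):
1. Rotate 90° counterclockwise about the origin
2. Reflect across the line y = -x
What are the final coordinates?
(2, -2)

Step 1: Rotate 90° → (2, -2)
Step 2: Reflect across the line y = -x → (2, -2)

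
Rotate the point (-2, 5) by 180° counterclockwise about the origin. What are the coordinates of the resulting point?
(2, -5)

Rotation matrix R(θ) = [[cos θ, -sin θ], [sin θ, cos θ]]; for θ = 180°:
R = [[-1, 0], [0, -1]]
Result: R × [-2, 5]ᵀ = [-1·-2 + (0)·5, 0·-2 + (-1)·5]ᵀ = (2, -5)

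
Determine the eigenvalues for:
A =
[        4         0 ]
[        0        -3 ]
λ = -3, 4

Solve det(A - λI) = 0. For a 2×2 matrix the characteristic equation is λ² - (trace)λ + det = 0.
trace(A) = a + d = 4 - 3 = 1.
det(A) = a*d - b*c = (4)*(-3) - (0)*(0) = -12 - 0 = -12.
Characteristic equation: λ² - (1)λ + (-12) = 0.
Discriminant = (1)² - 4*(-12) = 1 + 48 = 49.
λ = (1 ± √49) / 2 = (1 ± 7) / 2 = -3, 4.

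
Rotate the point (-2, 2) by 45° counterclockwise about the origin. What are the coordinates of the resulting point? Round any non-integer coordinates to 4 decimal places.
(-2.8284, 0.0000)

Rotation matrix R(θ) = [[cos θ, -sin θ], [sin θ, cos θ]]; for θ = 45°:
R = [[√2/2, -√2/2], [√2/2, √2/2]]
Result: R × [-2, 2]ᵀ = [√2/2·-2 + (-√2/2)·2, √2/2·-2 + (√2/2)·2]ᵀ = (-2.8284, 0.0000)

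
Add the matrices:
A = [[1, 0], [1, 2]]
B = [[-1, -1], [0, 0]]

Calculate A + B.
[[0, -1], [1, 2]]

Add corresponding elements:
(1)+(-1)=0
(0)+(-1)=-1
(1)+(0)=1
(2)+(0)=2
A + B = [[0, -1], [1, 2]]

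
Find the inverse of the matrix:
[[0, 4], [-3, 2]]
[[1/6, -1/3], [1/4, 0]]

For [[a,b],[c,d]], inverse = (1/det)·[[d,-b],[-c,a]]
det = 0·2 - 4·-3 = 12
Inverse = (1/12)·[[2, -4], [3, 0]]
        = [[1/6, -1/3], [1/4, 0]]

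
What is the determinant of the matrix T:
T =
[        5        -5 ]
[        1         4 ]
det(T) = 25

For a 2×2 matrix [[a, b], [c, d]], det = a*d - b*c.
det(T) = (5)*(4) - (-5)*(1) = 20 + 5 = 25.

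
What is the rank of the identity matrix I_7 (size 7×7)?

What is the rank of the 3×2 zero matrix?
rank(I_7) = 7, rank(0) = 0

The identity I_7 has 7 columns that are the standard basis vectors e_1, …, e_7. These are linearly independent, so all 7 columns are pivots and rank(I_7) = 7.
The 3×2 zero matrix has every entry zero, so every row is the zero row and there are no pivots; rank(0) = 0.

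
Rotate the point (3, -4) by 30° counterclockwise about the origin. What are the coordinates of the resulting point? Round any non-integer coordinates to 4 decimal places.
(4.5981, -1.9641)

Rotation matrix R(θ) = [[cos θ, -sin θ], [sin θ, cos θ]]; for θ = 30°:
R = [[√3/2, -1/2], [1/2, √3/2]]
Result: R × [3, -4]ᵀ = [√3/2·3 + (-1/2)·-4, 1/2·3 + (√3/2)·-4]ᵀ = (4.5981, -1.9641)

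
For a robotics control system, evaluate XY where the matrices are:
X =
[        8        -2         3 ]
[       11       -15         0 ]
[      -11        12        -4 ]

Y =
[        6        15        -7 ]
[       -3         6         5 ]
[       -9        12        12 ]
XY =
[       27       144       -30 ]
[      111        75      -152 ]
[      -66      -141        89 ]

Matrix multiplication: (XY)[i][j] = sum over k of X[i][k] * Y[k][j].
  (XY)[0][0] = (8)*(6) + (-2)*(-3) + (3)*(-9) = 27
  (XY)[0][1] = (8)*(15) + (-2)*(6) + (3)*(12) = 144
  (XY)[0][2] = (8)*(-7) + (-2)*(5) + (3)*(12) = -30
  (XY)[1][0] = (11)*(6) + (-15)*(-3) + (0)*(-9) = 111
  (XY)[1][1] = (11)*(15) + (-15)*(6) + (0)*(12) = 75
  (XY)[1][2] = (11)*(-7) + (-15)*(5) + (0)*(12) = -152
  (XY)[2][0] = (-11)*(6) + (12)*(-3) + (-4)*(-9) = -66
  (XY)[2][1] = (-11)*(15) + (12)*(6) + (-4)*(12) = -141
  (XY)[2][2] = (-11)*(-7) + (12)*(5) + (-4)*(12) = 89
XY =
[       27       144       -30 ]
[      111        75      -152 ]
[      -66      -141        89 ]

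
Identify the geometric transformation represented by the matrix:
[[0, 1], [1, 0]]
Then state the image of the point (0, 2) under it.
reflection across the line y = x; image of (0, 2) is (2, 0)

This is a symmetric orthogonal matrix with determinant -1, which characterizes a reflection in ℝ².
The matrix [[0, 1], [1, 0]] represents: reflection across the line y = x.
Applying it to (0, 2): [0·0 + 1·2, 1·0 + 0·2] = (2, 0).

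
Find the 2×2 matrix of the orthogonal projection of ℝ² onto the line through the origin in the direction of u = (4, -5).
[[16/41, -20/41], [-20/41, 25/41]]

The orthogonal projection onto the line spanned by a nonzero vector u = (a, b) has matrix P = (u uᵀ) / (uᵀ u) = (1/(a² + b²)) · [[a², ab], [ab, b²]].
Here u = (4, -5), so a² + b² = 16 + 25 = 41.
P = (1/41) · [[16, -20], [-20, 25]] = [[16/41, -20/41], [-20/41, 25/41]].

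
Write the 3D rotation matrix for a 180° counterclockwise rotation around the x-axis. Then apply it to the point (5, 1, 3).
R = [[1, 0, 0], [0, -1, 0], [0, 0, -1]]; R·(5, 1, 3) = (5, -1, -3)

Rotation matrix for 180° around x-axis:
cos(180°) = -1, sin(180°) = 0
R = [[1, 0, 0], [0, -1, 0], [0, 0, -1]]
Apply to (5, 1, 3): R·[5, 1, 3]ᵀ = (5, -1, -3)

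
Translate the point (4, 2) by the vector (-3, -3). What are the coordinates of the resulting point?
(1, -1)

Translation by (-3, -3):
x' = 4 + -3 = 1
y' = 2 + -3 = -1
Homogeneous matrix: [[1, 0, -3], [0, 1, -3], [0, 0, 1]]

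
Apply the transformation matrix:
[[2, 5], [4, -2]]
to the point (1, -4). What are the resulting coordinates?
(-18, 12)

Matrix multiplication:
[[2, 5], [4, -2]] × [1, -4]ᵀ
= [2×1 + 5×-4, 4×1 + -2×-4]ᵀ
= [-18.0000, 12.0000]ᵀ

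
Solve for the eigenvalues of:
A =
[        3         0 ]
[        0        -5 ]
λ = -5, 3

Solve det(A - λI) = 0. For a 2×2 matrix the characteristic equation is λ² - (trace)λ + det = 0.
trace(A) = a + d = 3 - 5 = -2.
det(A) = a*d - b*c = (3)*(-5) - (0)*(0) = -15 - 0 = -15.
Characteristic equation: λ² - (-2)λ + (-15) = 0.
Discriminant = (-2)² - 4*(-15) = 4 + 60 = 64.
λ = (-2 ± √64) / 2 = (-2 ± 8) / 2 = -5, 3.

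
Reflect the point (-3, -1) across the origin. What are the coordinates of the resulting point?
(3, 1)

Reflection across origin: (-3, -1) → (3, 1)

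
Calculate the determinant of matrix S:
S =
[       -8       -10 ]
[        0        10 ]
det(S) = -80

For a 2×2 matrix [[a, b], [c, d]], det = a*d - b*c.
det(S) = (-8)*(10) - (-10)*(0) = -80 - 0 = -80.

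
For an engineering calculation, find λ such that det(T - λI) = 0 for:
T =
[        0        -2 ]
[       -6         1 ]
λ = -3, 4

Solve det(T - λI) = 0. For a 2×2 matrix the characteristic equation is λ² - (trace)λ + det = 0.
trace(T) = a + d = 0 + 1 = 1.
det(T) = a*d - b*c = (0)*(1) - (-2)*(-6) = 0 - 12 = -12.
Characteristic equation: λ² - (1)λ + (-12) = 0.
Discriminant = (1)² - 4*(-12) = 1 + 48 = 49.
λ = (1 ± √49) / 2 = (1 ± 7) / 2 = -3, 4.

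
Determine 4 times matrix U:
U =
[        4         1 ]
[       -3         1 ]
4U =
[       16         4 ]
[      -12         4 ]

Scalar multiplication is elementwise: (4U)[i][j] = 4 * U[i][j].
  (4U)[0][0] = 4 * (4) = 16
  (4U)[0][1] = 4 * (1) = 4
  (4U)[1][0] = 4 * (-3) = -12
  (4U)[1][1] = 4 * (1) = 4
4U =
[       16         4 ]
[      -12         4 ]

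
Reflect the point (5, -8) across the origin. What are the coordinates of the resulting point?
(-5, 8)

Reflection across origin: (5, -8) → (-5, 8)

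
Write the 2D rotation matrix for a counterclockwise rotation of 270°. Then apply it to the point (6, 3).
R = [[0, 1], [-1, 0]]; R·(6, 3) = (3, -6)

Rotation matrix formula: R(θ) = [[cos θ, -sin θ], [sin θ, cos θ]]
For θ = 270°:
cos(270°) = 0
sin(270°) = -1
R = [[0, 1], [-1, 0]]
Apply to (6, 3): [0·6 + (1)·3, -1·6 + 0·3] = (3, -6)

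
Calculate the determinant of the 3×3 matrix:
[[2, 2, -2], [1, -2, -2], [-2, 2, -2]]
32

Expansion along first row:
det = 2·det([[-2,-2],[2,-2]]) - 2·det([[1,-2],[-2,-2]]) + -2·det([[1,-2],[-2,2]])
    = 2·(-2·-2 - -2·2) - 2·(1·-2 - -2·-2) + -2·(1·2 - -2·-2)
    = 2·8 - 2·-6 + -2·-2
    = 16 + 12 + 4 = 32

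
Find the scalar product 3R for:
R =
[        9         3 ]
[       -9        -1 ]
3R =
[       27         9 ]
[      -27        -3 ]

Scalar multiplication is elementwise: (3R)[i][j] = 3 * R[i][j].
  (3R)[0][0] = 3 * (9) = 27
  (3R)[0][1] = 3 * (3) = 9
  (3R)[1][0] = 3 * (-9) = -27
  (3R)[1][1] = 3 * (-1) = -3
3R =
[       27         9 ]
[      -27        -3 ]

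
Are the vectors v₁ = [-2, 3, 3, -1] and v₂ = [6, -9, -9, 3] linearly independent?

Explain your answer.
No, linearly dependent (v₂ = -3·v₁)

Check whether there is a scalar k with v₂ = k·v₁.
Comparing components, k = -3 satisfies -3·[-2, 3, 3, -1] = [6, -9, -9, 3].
Since v₂ is a scalar multiple of v₁, the two vectors are linearly dependent.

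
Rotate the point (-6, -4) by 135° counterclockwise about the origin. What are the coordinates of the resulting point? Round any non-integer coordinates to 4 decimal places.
(7.0711, -1.4142)

Rotation matrix R(θ) = [[cos θ, -sin θ], [sin θ, cos θ]]; for θ = 135°:
R = [[-√2/2, -√2/2], [√2/2, -√2/2]]
Result: R × [-6, -4]ᵀ = [-√2/2·-6 + (-√2/2)·-4, √2/2·-6 + (-√2/2)·-4]ᵀ = (7.0711, -1.4142)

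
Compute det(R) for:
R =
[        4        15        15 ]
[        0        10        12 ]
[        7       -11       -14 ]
det(R) = 178

Expand along row 0 (cofactor expansion): det(R) = a*(e*i - f*h) - b*(d*i - f*g) + c*(d*h - e*g), where the 3×3 is [[a, b, c], [d, e, f], [g, h, i]].
Minor M_00 = (10)*(-14) - (12)*(-11) = -140 + 132 = -8.
Minor M_01 = (0)*(-14) - (12)*(7) = 0 - 84 = -84.
Minor M_02 = (0)*(-11) - (10)*(7) = 0 - 70 = -70.
det(R) = (4)*(-8) - (15)*(-84) + (15)*(-70) = -32 + 1260 - 1050 = 178.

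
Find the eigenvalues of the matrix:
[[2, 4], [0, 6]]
λ = 2 and λ = 6

Characteristic equation: det(A - λI) = 0
λ² - (trace)λ + (det) = 0
λ² - (8)λ + (12) = 0
λ² - 8λ + 12 = 0
Solving: λ = 2, 6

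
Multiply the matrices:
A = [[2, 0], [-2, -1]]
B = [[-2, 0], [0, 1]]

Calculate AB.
[[-4, 0], [4, -1]]

Each entry (i,j) of AB = sum over k of A[i][k]*B[k][j].
(AB)[0][0] = (2)*(-2) + (0)*(0) = -4
(AB)[0][1] = (2)*(0) + (0)*(1) = 0
(AB)[1][0] = (-2)*(-2) + (-1)*(0) = 4
(AB)[1][1] = (-2)*(0) + (-1)*(1) = -1
AB = [[-4, 0], [4, -1]]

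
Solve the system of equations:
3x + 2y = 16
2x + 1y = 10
x = 4, y = 2

Use elimination (row reduction):
Equation 1: 3x + 2y = 16.
Equation 2: 2x + 1y = 10.
Multiply Eq1 by 2 and Eq2 by 3: 6x + 4y = 32;  6x + 3y = 30.
Subtract: (-1)y = -2, so y = 2.
Back-substitute into Eq1: 3x + 2*(2) = 16, so x = 4.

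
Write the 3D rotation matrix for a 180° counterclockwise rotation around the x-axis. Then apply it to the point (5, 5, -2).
R = [[1, 0, 0], [0, -1, 0], [0, 0, -1]]; R·(5, 5, -2) = (5, -5, 2)

Rotation matrix for 180° around x-axis:
cos(180°) = -1, sin(180°) = 0
R = [[1, 0, 0], [0, -1, 0], [0, 0, -1]]
Apply to (5, 5, -2): R·[5, 5, -2]ᵀ = (5, -5, 2)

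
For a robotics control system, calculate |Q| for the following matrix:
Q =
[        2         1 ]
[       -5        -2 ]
det(Q) = 1

For a 2×2 matrix [[a, b], [c, d]], det = a*d - b*c.
det(Q) = (2)*(-2) - (1)*(-5) = -4 + 5 = 1.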